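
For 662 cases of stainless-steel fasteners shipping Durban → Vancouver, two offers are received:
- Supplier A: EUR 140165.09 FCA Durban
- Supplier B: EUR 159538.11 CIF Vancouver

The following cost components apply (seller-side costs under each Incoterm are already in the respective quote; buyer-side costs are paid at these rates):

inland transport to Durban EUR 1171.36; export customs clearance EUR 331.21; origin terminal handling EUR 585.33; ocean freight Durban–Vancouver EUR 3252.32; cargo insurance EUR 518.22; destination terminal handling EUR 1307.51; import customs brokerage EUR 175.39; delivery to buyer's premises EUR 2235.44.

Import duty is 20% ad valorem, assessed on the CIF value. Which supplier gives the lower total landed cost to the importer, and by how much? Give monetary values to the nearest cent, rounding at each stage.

Supplier A is cheaper by EUR 18020.58

Supplier A (FCA):
CIF value = FCA price + origin terminal + freight + insurance = 140165.09 + 585.33 + 3252.32 + 518.22 = 144520.96
Import duty = 144520.96 × 20% = 28904.19
Buyer bears (A): 585.33 + 3252.32 + 518.22 + 1307.51 + 175.39 + 2235.44 = 8074.21
Landed cost (A) = invoice 140165.09 + 8074.21 + duty 28904.19 = 177143.49
Supplier B (CIF):
The CIF price already equals the CIF value: 159538.11
Import duty = 159538.11 × 20% = 31907.62
Buyer bears (B): 1307.51 + 175.39 + 2235.44 = 3718.34
Landed cost (B) = invoice 159538.11 + 3718.34 + duty 31907.62 = 195164.07
Difference = |177143.49 − 195164.07| = 18020.58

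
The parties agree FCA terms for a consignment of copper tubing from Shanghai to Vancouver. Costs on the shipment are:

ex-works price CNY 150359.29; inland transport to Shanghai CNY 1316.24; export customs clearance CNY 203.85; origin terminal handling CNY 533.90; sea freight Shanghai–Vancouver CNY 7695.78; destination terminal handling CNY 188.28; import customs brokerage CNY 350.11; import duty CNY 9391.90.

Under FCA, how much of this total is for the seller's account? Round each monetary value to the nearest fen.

Seller's account: CNY 151879.38

FCA: the seller delivers export-cleared goods to the carrier; the buyer bears costs from that point.
Seller's account: goods 150359.29 + inland to port 1316.24 + export clearance 203.85 = 151879.38
Buyer's account: origin terminal 533.90 + freight 7695.78 + destination terminal 188.28 + brokerage 350.11 + duty 9391.90 = 18159.97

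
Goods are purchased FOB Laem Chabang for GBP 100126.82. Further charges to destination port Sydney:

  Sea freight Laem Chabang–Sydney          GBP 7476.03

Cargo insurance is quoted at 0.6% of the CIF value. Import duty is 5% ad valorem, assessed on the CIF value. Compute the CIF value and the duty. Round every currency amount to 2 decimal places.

CIF value: GBP 108252.36; import duty: GBP 5412.62

Let C be the CIF value. C = FOB price + freight + 0.6% × C
C − 0.6% × C = 100126.82 + 7476.03
0.994 × C = 107602.85
C = 107602.85 / 0.994 = 108252.36
Insurance premium = 0.6% × 108252.36 = 649.51
Import duty = 108252.36 × 5% = 5412.62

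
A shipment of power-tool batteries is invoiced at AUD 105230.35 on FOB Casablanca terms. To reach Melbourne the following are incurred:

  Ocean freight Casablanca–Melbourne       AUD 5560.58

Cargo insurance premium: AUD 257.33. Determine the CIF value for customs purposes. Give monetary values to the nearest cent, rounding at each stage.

CIF = FOB price + freight + insurance
CIF = 105230.35 + 5560.58 + 257.33 = 111048.26

CIF value: AUD 111048.26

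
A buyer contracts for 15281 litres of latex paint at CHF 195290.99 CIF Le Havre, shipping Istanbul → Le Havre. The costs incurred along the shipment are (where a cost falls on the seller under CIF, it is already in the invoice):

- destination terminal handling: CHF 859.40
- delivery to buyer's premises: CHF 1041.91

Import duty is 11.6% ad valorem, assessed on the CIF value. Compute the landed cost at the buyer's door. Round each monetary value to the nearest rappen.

Total landed cost: CHF 219846.05

CIF: the seller pays costs through ocean freight and marine insurance to the destination port.
The CIF price already equals the CIF value: 195290.99
Import duty = 195290.99 × 11.6% = 22653.75
Buyer bears: destination terminal 859.40 + delivery 1041.91 + duty 22653.75 = 24555.06
Landed cost = invoice 195290.99 + 24555.06 = 219846.05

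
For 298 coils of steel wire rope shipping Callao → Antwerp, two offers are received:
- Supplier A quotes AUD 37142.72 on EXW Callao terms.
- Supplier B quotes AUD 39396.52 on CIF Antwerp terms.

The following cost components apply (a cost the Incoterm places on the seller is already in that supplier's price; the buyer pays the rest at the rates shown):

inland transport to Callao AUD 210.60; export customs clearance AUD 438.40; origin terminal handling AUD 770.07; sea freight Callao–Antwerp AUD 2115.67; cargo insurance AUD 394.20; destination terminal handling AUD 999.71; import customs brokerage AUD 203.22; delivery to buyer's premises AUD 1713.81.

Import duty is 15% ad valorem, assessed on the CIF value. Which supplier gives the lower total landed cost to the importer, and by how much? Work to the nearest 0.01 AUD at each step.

Supplier A (EXW):
CIF value = EXW price + inland to port + export clearance + origin terminal + freight + insurance = 37142.72 + 210.60 + 438.40 + 770.07 + 2115.67 + 394.20 = 41071.66
Import duty = 41071.66 × 15% = 6160.75
Buyer bears (A): 210.60 + 438.40 + 770.07 + 2115.67 + 394.20 + 999.71 + 203.22 + 1713.81 = 6845.68
Landed cost (A) = invoice 37142.72 + 6845.68 + duty 6160.75 = 50149.15
Supplier B (CIF):
The CIF price already equals the CIF value: 39396.52
Import duty = 39396.52 × 15% = 5909.48
Buyer bears (B): 999.71 + 203.22 + 1713.81 = 2916.74
Landed cost (B) = invoice 39396.52 + 2916.74 + duty 5909.48 = 48222.74
Difference = |50149.15 − 48222.74| = 1926.41

Supplier B is cheaper by AUD 1926.41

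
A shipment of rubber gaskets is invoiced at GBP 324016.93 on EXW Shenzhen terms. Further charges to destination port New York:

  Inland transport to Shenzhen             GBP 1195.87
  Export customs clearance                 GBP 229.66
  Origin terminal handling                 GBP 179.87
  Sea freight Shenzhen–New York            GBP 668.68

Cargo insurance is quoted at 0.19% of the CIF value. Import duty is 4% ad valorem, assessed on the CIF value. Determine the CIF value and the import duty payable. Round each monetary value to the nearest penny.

Let C be the CIF value. C = EXW price + pre-shipment costs + freight + 0.19% × C
C − 0.19% × C = 324016.93 + 1195.87 + 229.66 + 179.87 + 668.68
0.9981 × C = 326291.01
C = 326291.01 / 0.9981 = 326912.14
Insurance premium = 0.19% × 326912.14 = 621.13
Import duty = 326912.14 × 4% = 13076.49

CIF value: GBP 326912.14; import duty: GBP 13076.49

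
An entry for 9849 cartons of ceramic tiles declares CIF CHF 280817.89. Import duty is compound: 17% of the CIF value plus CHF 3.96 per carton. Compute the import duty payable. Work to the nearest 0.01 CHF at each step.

Ad valorem component: 280817.89 × 17% = 47739.04
Specific component: 9849 × 3.96 = 39002.04
Import duty = 47739.04 + 39002.04 = 86741.08

Import duty: CHF 86741.08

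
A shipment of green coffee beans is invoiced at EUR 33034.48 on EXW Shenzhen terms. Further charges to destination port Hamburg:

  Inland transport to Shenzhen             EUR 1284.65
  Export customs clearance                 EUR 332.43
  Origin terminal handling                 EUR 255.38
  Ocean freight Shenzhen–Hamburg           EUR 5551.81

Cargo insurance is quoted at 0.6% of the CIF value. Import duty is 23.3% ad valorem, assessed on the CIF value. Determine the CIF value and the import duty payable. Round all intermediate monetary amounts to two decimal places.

CIF value: EUR 40702.97; import duty: EUR 9483.79

Let C be the CIF value. C = EXW price + pre-shipment costs + freight + 0.6% × C
C − 0.6% × C = 33034.48 + 1284.65 + 332.43 + 255.38 + 5551.81
0.994 × C = 40458.75
C = 40458.75 / 0.994 = 40702.97
Insurance premium = 0.6% × 40702.97 = 244.22
Import duty = 40702.97 × 23.3% = 9483.79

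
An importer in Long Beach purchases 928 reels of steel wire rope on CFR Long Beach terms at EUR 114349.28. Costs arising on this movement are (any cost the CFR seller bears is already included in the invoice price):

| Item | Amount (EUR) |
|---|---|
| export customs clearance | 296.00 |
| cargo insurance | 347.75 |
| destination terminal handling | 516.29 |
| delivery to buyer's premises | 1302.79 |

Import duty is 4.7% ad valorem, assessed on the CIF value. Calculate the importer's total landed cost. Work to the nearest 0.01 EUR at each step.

Total landed cost: EUR 121906.87

CFR: the seller pays costs through ocean freight to the destination port, but not insurance.
Already in the invoice (seller's account under CFR): export clearance — exclude.
CIF value = CFR price + insurance = 114349.28 + 347.75 = 114697.03
Import duty = 114697.03 × 4.7% = 5390.76
Buyer bears: insurance 347.75 + destination terminal 516.29 + delivery 1302.79 + duty 5390.76 = 7557.59
Landed cost = invoice 114349.28 + 7557.59 = 121906.87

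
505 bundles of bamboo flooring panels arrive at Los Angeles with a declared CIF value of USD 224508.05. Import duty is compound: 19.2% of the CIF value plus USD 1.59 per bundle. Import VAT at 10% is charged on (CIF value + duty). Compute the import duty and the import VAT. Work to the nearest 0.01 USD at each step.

Import duty: USD 43908.50; import VAT: USD 26841.66

Ad valorem component: 224508.05 × 19.2% = 43105.55
Specific component: 505 × 1.59 = 802.95
Import duty = 43105.55 + 802.95 = 43908.50
VAT base = CIF + duty = 224508.05 + 43908.50 = 268416.55
Import VAT = 268416.55 × 10% = 26841.66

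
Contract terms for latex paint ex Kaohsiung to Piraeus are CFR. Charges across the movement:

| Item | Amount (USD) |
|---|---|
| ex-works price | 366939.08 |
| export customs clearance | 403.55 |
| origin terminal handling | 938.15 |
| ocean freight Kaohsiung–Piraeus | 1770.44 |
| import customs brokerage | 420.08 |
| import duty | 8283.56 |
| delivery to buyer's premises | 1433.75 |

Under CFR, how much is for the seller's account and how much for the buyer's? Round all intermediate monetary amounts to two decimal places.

Seller: USD 370051.22; buyer: USD 10137.39

CFR: the seller pays costs through ocean freight to the destination port, but not insurance.
Seller's account: goods 366939.08 + export clearance 403.55 + origin terminal 938.15 + freight 1770.44 = 370051.22
Buyer's account: brokerage 420.08 + duty 8283.56 + delivery 1433.75 = 10137.39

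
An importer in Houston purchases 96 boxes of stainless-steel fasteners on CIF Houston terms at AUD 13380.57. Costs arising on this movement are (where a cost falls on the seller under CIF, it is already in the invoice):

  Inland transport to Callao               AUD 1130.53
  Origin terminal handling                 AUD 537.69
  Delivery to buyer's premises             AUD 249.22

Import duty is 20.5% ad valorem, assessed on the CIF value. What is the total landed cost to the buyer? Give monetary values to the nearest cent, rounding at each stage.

Total landed cost: AUD 16372.81

CIF: the seller pays costs through ocean freight and marine insurance to the destination port.
Already in the invoice (seller's account under CIF): inland to port, origin terminal — exclude.
The CIF price already equals the CIF value: 13380.57
Import duty = 13380.57 × 20.5% = 2743.02
Buyer bears: delivery 249.22 + duty 2743.02 = 2992.24
Landed cost = invoice 13380.57 + 2992.24 = 16372.81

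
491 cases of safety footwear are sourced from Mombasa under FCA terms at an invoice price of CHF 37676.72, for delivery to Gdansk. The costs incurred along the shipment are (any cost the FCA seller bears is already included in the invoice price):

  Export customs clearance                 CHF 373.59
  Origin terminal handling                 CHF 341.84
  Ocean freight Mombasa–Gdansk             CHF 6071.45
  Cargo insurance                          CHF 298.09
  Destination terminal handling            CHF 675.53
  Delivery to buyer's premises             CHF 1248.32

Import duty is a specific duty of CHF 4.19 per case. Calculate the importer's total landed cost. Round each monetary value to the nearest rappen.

Total landed cost: CHF 48369.24

FCA: the seller delivers export-cleared goods to the carrier; the buyer bears costs from that point.
Already in the invoice (seller's account under FCA): export clearance — exclude.
CIF value = FCA price + origin terminal + freight + insurance = 37676.72 + 341.84 + 6071.45 + 298.09 = 44388.10
Import duty = 491 × 4.19 = 2057.29
Buyer bears: origin terminal 341.84 + freight 6071.45 + insurance 298.09 + destination terminal 675.53 + delivery 1248.32 + duty 2057.29 = 10692.52
Landed cost = invoice 37676.72 + 10692.52 = 48369.24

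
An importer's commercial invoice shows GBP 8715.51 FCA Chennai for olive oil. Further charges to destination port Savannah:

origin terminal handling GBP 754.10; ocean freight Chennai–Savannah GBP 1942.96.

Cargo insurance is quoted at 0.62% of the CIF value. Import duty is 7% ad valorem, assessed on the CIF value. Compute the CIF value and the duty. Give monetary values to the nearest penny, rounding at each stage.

CIF value: GBP 11483.77; import duty: GBP 803.86

Let C be the CIF value. C = FCA price + pre-shipment costs + freight + 0.62% × C
C − 0.62% × C = 8715.51 + 754.10 + 1942.96
0.9938 × C = 11412.57
C = 11412.57 / 0.9938 = 11483.77
Insurance premium = 0.62% × 11483.77 = 71.20
Import duty = 11483.77 × 7% = 803.86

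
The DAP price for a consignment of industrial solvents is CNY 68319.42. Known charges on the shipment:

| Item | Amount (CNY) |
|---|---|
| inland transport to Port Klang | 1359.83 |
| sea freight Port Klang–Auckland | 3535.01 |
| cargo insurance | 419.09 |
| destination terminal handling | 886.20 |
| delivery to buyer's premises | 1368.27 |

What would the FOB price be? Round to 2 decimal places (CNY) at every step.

Not relevant to the conversion: inland to port — on the seller under both DAP and FOB; already in the DAP price and stays in the FOB price.
From DAP to FOB, the seller no longer bears: freight, insurance, destination terminal, delivery.
FOB price = 68319.42 − 3535.01 − 419.09 − 886.20 − 1368.27 = 62110.85

FOB price: CNY 62110.85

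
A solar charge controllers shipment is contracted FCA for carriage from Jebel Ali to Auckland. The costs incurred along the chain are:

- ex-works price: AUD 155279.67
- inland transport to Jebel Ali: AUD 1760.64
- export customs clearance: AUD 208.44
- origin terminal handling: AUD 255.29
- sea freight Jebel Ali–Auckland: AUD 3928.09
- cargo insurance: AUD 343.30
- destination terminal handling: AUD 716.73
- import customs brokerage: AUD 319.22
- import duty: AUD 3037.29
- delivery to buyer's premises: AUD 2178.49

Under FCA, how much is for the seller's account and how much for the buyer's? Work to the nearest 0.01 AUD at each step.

Seller: AUD 157248.75; buyer: AUD 10778.41

FCA: the seller delivers export-cleared goods to the carrier; the buyer bears costs from that point.
Seller's account: goods 155279.67 + inland to port 1760.64 + export clearance 208.44 = 157248.75
Buyer's account: origin terminal 255.29 + freight 3928.09 + insurance 343.30 + destination terminal 716.73 + brokerage 319.22 + duty 3037.29 + delivery 2178.49 = 10778.41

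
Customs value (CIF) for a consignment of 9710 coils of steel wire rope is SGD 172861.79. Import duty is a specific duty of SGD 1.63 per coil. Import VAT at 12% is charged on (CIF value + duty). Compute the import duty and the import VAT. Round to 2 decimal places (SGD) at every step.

Import duty: SGD 15827.30; import VAT: SGD 22642.69

Import duty = 9710 × 1.63 = 15827.30
VAT base = CIF + duty = 172861.79 + 15827.30 = 188689.09
Import VAT = 188689.09 × 12% = 22642.69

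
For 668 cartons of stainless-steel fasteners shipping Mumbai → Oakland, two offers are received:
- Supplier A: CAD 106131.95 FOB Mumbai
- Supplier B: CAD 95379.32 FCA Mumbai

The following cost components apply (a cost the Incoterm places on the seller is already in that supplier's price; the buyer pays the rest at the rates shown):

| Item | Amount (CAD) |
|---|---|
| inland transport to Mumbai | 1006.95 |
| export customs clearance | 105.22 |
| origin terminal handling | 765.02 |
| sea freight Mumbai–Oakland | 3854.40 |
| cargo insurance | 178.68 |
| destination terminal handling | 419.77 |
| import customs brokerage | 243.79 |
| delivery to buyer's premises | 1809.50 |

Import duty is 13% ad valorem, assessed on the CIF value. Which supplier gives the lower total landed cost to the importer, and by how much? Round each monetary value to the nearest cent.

Supplier A (FOB):
CIF value = FOB price + freight + insurance = 106131.95 + 3854.40 + 178.68 = 110165.03
Import duty = 110165.03 × 13% = 14321.45
Buyer bears (A): 3854.40 + 178.68 + 419.77 + 243.79 + 1809.50 = 6506.14
Landed cost (A) = invoice 106131.95 + 6506.14 + duty 14321.45 = 126959.54
Supplier B (FCA):
CIF value = FCA price + origin terminal + freight + insurance = 95379.32 + 765.02 + 3854.40 + 178.68 = 100177.42
Import duty = 100177.42 × 13% = 13023.06
Buyer bears (B): 765.02 + 3854.40 + 178.68 + 419.77 + 243.79 + 1809.50 = 7271.16
Landed cost (B) = invoice 95379.32 + 7271.16 + duty 13023.06 = 115673.54
Difference = |126959.54 − 115673.54| = 11286.00

Supplier B is cheaper by CAD 11286.00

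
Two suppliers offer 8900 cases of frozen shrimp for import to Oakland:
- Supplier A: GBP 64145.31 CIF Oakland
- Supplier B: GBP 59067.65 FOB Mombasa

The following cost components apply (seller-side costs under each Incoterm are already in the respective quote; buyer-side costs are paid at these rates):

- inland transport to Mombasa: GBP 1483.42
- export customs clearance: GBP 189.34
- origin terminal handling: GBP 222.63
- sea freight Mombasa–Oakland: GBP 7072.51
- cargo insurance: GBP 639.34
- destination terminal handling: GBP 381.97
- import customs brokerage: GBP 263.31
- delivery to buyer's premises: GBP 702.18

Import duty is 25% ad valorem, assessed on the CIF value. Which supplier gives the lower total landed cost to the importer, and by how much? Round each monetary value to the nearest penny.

Supplier A is cheaper by GBP 3292.74

Supplier A (CIF):
The CIF price already equals the CIF value: 64145.31
Import duty = 64145.31 × 25% = 16036.33
Buyer bears (A): 381.97 + 263.31 + 702.18 = 1347.46
Landed cost (A) = invoice 64145.31 + 1347.46 + duty 16036.33 = 81529.10
Supplier B (FOB):
CIF value = FOB price + freight + insurance = 59067.65 + 7072.51 + 639.34 = 66779.50
Import duty = 66779.50 × 25% = 16694.88
Buyer bears (B): 7072.51 + 639.34 + 381.97 + 263.31 + 702.18 = 9059.31
Landed cost (B) = invoice 59067.65 + 9059.31 + duty 16694.88 = 84821.84
Difference = |81529.10 − 84821.84| = 3292.74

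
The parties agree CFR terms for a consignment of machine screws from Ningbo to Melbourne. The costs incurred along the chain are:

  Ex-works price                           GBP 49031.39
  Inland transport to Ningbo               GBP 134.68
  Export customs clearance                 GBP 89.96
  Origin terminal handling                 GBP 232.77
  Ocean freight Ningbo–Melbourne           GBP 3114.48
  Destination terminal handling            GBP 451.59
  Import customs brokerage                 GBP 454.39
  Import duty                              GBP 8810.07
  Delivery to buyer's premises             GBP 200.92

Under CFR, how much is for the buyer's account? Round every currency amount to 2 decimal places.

Buyer's account: GBP 9916.97

CFR: the seller pays costs through ocean freight to the destination port, but not insurance.
Seller's account: goods 49031.39 + inland to port 134.68 + export clearance 89.96 + origin terminal 232.77 + freight 3114.48 = 52603.28
Buyer's account: destination terminal 451.59 + brokerage 454.39 + duty 8810.07 + delivery 200.92 = 9916.97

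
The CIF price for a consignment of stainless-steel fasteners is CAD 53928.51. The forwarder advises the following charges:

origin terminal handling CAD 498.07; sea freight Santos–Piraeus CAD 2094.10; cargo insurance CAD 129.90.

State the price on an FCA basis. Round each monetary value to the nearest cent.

FCA price: CAD 51206.44

From CIF to FCA, the seller no longer bears: origin terminal, freight, insurance.
FCA price = 53928.51 − 498.07 − 2094.10 − 129.90 = 51206.44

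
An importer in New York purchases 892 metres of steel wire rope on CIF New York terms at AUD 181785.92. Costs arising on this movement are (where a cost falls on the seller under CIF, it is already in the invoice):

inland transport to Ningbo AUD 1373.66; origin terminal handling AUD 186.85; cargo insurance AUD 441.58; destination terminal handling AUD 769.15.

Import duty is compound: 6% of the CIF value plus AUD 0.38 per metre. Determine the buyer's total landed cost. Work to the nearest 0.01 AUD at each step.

CIF: the seller pays costs through ocean freight and marine insurance to the destination port.
Already in the invoice (seller's account under CIF): inland to port, origin terminal, insurance — exclude.
The CIF price already equals the CIF value: 181785.92
Ad valorem component: 181785.92 × 6% = 10907.16
Specific component: 892 × 0.38 = 338.96
Import duty = 10907.16 + 338.96 = 11246.12
Buyer bears: destination terminal 769.15 + duty 11246.12 = 12015.27
Landed cost = invoice 181785.92 + 12015.27 = 193801.19

Total landed cost: AUD 193801.19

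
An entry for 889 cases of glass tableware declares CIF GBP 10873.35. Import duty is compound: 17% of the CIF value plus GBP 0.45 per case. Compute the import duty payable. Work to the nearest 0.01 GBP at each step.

Ad valorem component: 10873.35 × 17% = 1848.47
Specific component: 889 × 0.45 = 400.05
Import duty = 1848.47 + 400.05 = 2248.52

Import duty: GBP 2248.52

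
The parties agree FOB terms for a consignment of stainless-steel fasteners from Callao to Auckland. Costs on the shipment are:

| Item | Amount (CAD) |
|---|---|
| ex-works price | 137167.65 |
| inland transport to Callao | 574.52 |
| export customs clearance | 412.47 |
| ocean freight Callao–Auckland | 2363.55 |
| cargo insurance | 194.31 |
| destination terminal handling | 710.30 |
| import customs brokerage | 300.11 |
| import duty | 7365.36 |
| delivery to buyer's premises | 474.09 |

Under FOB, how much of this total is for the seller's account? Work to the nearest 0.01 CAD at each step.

Seller's account: CAD 138154.64

FOB: the seller bears costs until goods are on board at the origin port; the buyer bears freight, insurance and all costs thereafter.
Seller's account: goods 137167.65 + inland to port 574.52 + export clearance 412.47 = 138154.64
Buyer's account: freight 2363.55 + insurance 194.31 + destination terminal 710.30 + brokerage 300.11 + duty 7365.36 + delivery 474.09 = 11407.72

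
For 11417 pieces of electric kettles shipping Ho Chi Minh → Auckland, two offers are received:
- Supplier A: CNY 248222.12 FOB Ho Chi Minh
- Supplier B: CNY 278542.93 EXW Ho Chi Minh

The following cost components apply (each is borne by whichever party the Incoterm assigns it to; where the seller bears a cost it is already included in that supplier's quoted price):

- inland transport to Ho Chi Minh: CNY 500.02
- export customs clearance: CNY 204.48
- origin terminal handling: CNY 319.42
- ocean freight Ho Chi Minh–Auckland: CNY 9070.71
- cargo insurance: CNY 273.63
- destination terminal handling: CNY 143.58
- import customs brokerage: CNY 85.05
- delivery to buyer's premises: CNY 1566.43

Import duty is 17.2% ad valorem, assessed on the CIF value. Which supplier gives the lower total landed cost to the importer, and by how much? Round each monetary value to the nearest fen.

Supplier A is cheaper by CNY 36736.02

Supplier A (FOB):
CIF value = FOB price + freight + insurance = 248222.12 + 9070.71 + 273.63 = 257566.46
Import duty = 257566.46 × 17.2% = 44301.43
Buyer bears (A): 9070.71 + 273.63 + 143.58 + 85.05 + 1566.43 = 11139.40
Landed cost (A) = invoice 248222.12 + 11139.40 + duty 44301.43 = 303662.95
Supplier B (EXW):
CIF value = EXW price + inland to port + export clearance + origin terminal + freight + insurance = 278542.93 + 500.02 + 204.48 + 319.42 + 9070.71 + 273.63 = 288911.19
Import duty = 288911.19 × 17.2% = 49692.72
Buyer bears (B): 500.02 + 204.48 + 319.42 + 9070.71 + 273.63 + 143.58 + 85.05 + 1566.43 = 12163.32
Landed cost (B) = invoice 278542.93 + 12163.32 + duty 49692.72 = 340398.97
Difference = |303662.95 − 340398.97| = 36736.02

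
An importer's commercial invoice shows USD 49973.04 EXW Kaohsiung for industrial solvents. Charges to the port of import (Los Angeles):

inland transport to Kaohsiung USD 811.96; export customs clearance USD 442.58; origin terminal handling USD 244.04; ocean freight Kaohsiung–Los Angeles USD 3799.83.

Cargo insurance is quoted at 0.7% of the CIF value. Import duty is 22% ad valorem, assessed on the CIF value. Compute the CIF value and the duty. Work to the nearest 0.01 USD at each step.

Let C be the CIF value. C = EXW price + pre-shipment costs + freight + 0.7% × C
C − 0.7% × C = 49973.04 + 811.96 + 442.58 + 244.04 + 3799.83
0.993 × C = 55271.45
C = 55271.45 / 0.993 = 55661.08
Insurance premium = 0.7% × 55661.08 = 389.63
Import duty = 55661.08 × 22% = 12245.44

CIF value: USD 55661.08; import duty: USD 12245.44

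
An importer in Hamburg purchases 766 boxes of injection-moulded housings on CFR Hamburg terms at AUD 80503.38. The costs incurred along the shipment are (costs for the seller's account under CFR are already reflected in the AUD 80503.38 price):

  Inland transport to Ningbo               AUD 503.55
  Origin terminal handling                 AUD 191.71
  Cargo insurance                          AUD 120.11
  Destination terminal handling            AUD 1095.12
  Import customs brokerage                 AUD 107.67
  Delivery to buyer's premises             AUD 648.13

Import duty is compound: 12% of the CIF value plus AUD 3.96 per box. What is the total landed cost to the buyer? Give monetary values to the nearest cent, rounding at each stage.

Total landed cost: AUD 95182.59

CFR: the seller pays costs through ocean freight to the destination port, but not insurance.
Already in the invoice (seller's account under CFR): inland to port, origin terminal — exclude.
CIF value = CFR price + insurance = 80503.38 + 120.11 = 80623.49
Ad valorem component: 80623.49 × 12% = 9674.82
Specific component: 766 × 3.96 = 3033.36
Import duty = 9674.82 + 3033.36 = 12708.18
Buyer bears: insurance 120.11 + destination terminal 1095.12 + brokerage 107.67 + delivery 648.13 + duty 12708.18 = 14679.21
Landed cost = invoice 80503.38 + 14679.21 = 95182.59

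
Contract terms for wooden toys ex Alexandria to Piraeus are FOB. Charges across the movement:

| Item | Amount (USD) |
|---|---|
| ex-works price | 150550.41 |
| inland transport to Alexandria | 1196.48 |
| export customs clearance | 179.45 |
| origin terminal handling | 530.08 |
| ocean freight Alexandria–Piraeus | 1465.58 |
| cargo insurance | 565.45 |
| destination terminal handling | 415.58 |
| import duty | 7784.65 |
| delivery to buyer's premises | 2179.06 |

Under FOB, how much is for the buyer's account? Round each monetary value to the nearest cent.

Buyer's account: USD 12410.32

FOB: the seller bears costs until goods are on board at the origin port; the buyer bears freight, insurance and all costs thereafter.
Seller's account: goods 150550.41 + inland to port 1196.48 + export clearance 179.45 + origin terminal 530.08 = 152456.42
Buyer's account: freight 1465.58 + insurance 565.45 + destination terminal 415.58 + duty 7784.65 + delivery 2179.06 = 12410.32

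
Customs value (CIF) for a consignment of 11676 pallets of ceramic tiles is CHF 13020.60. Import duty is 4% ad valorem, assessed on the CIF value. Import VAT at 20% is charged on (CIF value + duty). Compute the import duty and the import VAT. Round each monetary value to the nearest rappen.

Import duty = 13020.60 × 4% = 520.82
VAT base = CIF + duty = 13020.60 + 520.82 = 13541.42
Import VAT = 13541.42 × 20% = 2708.28

Import duty: CHF 520.82; import VAT: CHF 2708.28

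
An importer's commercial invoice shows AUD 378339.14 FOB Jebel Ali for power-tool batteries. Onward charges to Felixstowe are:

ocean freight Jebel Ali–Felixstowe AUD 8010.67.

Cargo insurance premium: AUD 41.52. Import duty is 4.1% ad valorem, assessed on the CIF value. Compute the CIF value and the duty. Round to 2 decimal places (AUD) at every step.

CIF = FOB price + freight + insurance
CIF = 378339.14 + 8010.67 + 41.52 = 386391.33
Import duty = 386391.33 × 4.1% = 15842.04

CIF value: AUD 386391.33; import duty: AUD 15842.04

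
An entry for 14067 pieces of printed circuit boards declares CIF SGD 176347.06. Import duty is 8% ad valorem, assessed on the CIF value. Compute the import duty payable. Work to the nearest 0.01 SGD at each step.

Import duty: SGD 14107.76

Import duty = 176347.06 × 8% = 14107.76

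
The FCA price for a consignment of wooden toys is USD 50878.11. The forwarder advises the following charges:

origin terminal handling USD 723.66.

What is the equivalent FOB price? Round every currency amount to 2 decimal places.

FOB price: USD 51601.77

From FCA to FOB, the seller additionally bears: origin terminal.
FOB price = 50878.11 + 723.66 = 51601.77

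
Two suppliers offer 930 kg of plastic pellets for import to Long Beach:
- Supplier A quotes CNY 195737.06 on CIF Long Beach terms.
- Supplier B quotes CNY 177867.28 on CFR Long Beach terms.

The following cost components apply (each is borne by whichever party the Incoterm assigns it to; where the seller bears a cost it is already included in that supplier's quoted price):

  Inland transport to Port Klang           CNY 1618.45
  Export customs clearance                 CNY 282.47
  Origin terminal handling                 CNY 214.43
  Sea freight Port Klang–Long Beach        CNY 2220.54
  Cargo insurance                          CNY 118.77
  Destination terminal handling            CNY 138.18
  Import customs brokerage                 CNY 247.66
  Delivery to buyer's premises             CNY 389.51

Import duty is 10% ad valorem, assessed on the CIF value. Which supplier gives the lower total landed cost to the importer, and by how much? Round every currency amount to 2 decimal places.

Supplier A (CIF):
The CIF price already equals the CIF value: 195737.06
Import duty = 195737.06 × 10% = 19573.71
Buyer bears (A): 138.18 + 247.66 + 389.51 = 775.35
Landed cost (A) = invoice 195737.06 + 775.35 + duty 19573.71 = 216086.12
Supplier B (CFR):
CIF value = CFR price + insurance = 177867.28 + 118.77 = 177986.05
Import duty = 177986.05 × 10% = 17798.61
Buyer bears (B): 118.77 + 138.18 + 247.66 + 389.51 = 894.12
Landed cost (B) = invoice 177867.28 + 894.12 + duty 17798.61 = 196560.01
Difference = |216086.12 − 196560.01| = 19526.11

Supplier B is cheaper by CNY 19526.11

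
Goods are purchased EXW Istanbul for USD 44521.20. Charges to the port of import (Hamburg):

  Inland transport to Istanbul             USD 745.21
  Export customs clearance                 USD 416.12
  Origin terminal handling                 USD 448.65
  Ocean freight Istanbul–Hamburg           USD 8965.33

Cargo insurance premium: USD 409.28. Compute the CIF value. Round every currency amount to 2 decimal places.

CIF value: USD 55505.79

CIF = EXW price + pre-shipment costs + freight + insurance
CIF = 44521.20 + 745.21 + 416.12 + 448.65 + 8965.33 + 409.28 = 55505.79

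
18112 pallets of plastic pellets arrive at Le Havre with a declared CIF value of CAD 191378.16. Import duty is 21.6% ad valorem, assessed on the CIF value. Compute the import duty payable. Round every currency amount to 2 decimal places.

Import duty = 191378.16 × 21.6% = 41337.68

Import duty: CAD 41337.68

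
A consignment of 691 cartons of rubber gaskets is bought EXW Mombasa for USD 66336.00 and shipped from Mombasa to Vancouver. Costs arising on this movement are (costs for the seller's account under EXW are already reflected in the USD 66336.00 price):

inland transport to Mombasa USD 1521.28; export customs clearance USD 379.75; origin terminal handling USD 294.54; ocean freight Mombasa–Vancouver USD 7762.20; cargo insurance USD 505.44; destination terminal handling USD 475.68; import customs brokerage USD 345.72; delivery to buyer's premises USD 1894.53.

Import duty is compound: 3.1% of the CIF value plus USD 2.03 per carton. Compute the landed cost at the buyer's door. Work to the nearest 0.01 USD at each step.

Total landed cost: USD 83298.65

EXW: the seller makes goods available at their premises; the buyer bears all onward costs.
CIF value = EXW price + inland to port + export clearance + origin terminal + freight + insurance = 66336.00 + 1521.28 + 379.75 + 294.54 + 7762.20 + 505.44 = 76799.21
Ad valorem component: 76799.21 × 3.1% = 2380.78
Specific component: 691 × 2.03 = 1402.73
Import duty = 2380.78 + 1402.73 = 3783.51
Buyer bears: inland to port 1521.28 + export clearance 379.75 + origin terminal 294.54 + freight 7762.20 + insurance 505.44 + destination terminal 475.68 + brokerage 345.72 + delivery 1894.53 + duty 3783.51 = 16962.65
Landed cost = invoice 66336.00 + 16962.65 = 83298.65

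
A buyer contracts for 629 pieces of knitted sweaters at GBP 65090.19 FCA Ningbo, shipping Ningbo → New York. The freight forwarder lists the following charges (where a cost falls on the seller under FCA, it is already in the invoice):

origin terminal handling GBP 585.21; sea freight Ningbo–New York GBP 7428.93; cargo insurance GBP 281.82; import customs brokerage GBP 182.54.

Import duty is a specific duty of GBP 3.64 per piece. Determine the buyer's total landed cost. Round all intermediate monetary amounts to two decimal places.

FCA: the seller delivers export-cleared goods to the carrier; the buyer bears costs from that point.
CIF value = FCA price + origin terminal + freight + insurance = 65090.19 + 585.21 + 7428.93 + 281.82 = 73386.15
Import duty = 629 × 3.64 = 2289.56
Buyer bears: origin terminal 585.21 + freight 7428.93 + insurance 281.82 + brokerage 182.54 + duty 2289.56 = 10768.06
Landed cost = invoice 65090.19 + 10768.06 = 75858.25

Total landed cost: GBP 75858.25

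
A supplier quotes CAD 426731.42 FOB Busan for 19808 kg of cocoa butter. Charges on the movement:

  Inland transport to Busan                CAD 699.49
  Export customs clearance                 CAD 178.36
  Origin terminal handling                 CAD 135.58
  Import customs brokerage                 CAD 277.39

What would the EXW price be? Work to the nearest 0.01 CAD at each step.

EXW price: CAD 425717.99

Not relevant to the conversion: brokerage — on the buyer under both terms; not part of either seller's price.
From FOB to EXW, the seller no longer bears: inland to port, export clearance, origin terminal.
EXW price = 426731.42 − 699.49 − 178.36 − 135.58 = 425717.99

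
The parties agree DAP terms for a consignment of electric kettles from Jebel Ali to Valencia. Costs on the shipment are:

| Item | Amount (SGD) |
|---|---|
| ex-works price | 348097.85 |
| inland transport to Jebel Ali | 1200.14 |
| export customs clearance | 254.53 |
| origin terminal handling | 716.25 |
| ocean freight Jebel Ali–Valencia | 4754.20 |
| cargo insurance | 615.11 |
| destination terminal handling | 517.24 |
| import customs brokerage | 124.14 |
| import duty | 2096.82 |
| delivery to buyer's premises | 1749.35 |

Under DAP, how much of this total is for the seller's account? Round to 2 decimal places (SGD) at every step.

DAP: the seller bears all costs to the named destination except import duty and clearance.
Seller's account: goods 348097.85 + inland to port 1200.14 + export clearance 254.53 + origin terminal 716.25 + freight 4754.20 + insurance 615.11 + destination terminal 517.24 + delivery 1749.35 = 357904.67
Buyer's account: brokerage 124.14 + duty 2096.82 = 2220.96

Seller's account: SGD 357904.67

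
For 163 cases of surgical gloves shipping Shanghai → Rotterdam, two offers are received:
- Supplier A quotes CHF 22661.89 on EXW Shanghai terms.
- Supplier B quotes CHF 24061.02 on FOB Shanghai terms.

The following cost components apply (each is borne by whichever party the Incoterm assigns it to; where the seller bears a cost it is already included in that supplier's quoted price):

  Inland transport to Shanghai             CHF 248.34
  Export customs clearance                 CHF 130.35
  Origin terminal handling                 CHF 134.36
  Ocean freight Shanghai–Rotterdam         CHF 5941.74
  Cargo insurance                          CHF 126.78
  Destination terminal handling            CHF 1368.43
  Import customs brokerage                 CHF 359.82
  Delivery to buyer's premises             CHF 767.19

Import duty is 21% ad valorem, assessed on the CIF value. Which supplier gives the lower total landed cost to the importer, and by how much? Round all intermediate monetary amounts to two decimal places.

Supplier A is cheaper by CHF 1072.15

Supplier A (EXW):
CIF value = EXW price + inland to port + export clearance + origin terminal + freight + insurance = 22661.89 + 248.34 + 130.35 + 134.36 + 5941.74 + 126.78 = 29243.46
Import duty = 29243.46 × 21% = 6141.13
Buyer bears (A): 248.34 + 130.35 + 134.36 + 5941.74 + 126.78 + 1368.43 + 359.82 + 767.19 = 9077.01
Landed cost (A) = invoice 22661.89 + 9077.01 + duty 6141.13 = 37880.03
Supplier B (FOB):
CIF value = FOB price + freight + insurance = 24061.02 + 5941.74 + 126.78 = 30129.54
Import duty = 30129.54 × 21% = 6327.20
Buyer bears (B): 5941.74 + 126.78 + 1368.43 + 359.82 + 767.19 = 8563.96
Landed cost (B) = invoice 24061.02 + 8563.96 + duty 6327.20 = 38952.18
Difference = |37880.03 − 38952.18| = 1072.15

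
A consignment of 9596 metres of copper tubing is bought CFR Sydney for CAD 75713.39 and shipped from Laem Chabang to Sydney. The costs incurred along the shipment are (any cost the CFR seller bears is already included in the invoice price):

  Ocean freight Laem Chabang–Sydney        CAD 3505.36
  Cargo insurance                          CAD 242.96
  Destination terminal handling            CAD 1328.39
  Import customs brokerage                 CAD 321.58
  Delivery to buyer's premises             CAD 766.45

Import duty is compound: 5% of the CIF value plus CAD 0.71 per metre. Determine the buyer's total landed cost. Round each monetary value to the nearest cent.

CFR: the seller pays costs through ocean freight to the destination port, but not insurance.
Already in the invoice (seller's account under CFR): freight — exclude.
CIF value = CFR price + insurance = 75713.39 + 242.96 = 75956.35
Ad valorem component: 75956.35 × 5% = 3797.82
Specific component: 9596 × 0.71 = 6813.16
Import duty = 3797.82 + 6813.16 = 10610.98
Buyer bears: insurance 242.96 + destination terminal 1328.39 + brokerage 321.58 + delivery 766.45 + duty 10610.98 = 13270.36
Landed cost = invoice 75713.39 + 13270.36 = 88983.75

Total landed cost: CAD 88983.75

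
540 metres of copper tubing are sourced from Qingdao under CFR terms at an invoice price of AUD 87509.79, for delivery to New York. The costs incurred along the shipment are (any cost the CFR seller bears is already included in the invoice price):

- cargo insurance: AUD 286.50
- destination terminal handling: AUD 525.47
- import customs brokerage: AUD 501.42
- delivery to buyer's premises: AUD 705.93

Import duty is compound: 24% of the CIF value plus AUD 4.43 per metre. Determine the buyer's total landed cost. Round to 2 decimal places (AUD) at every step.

CFR: the seller pays costs through ocean freight to the destination port, but not insurance.
CIF value = CFR price + insurance = 87509.79 + 286.50 = 87796.29
Ad valorem component: 87796.29 × 24% = 21071.11
Specific component: 540 × 4.43 = 2392.20
Import duty = 21071.11 + 2392.20 = 23463.31
Buyer bears: insurance 286.50 + destination terminal 525.47 + brokerage 501.42 + delivery 705.93 + duty 23463.31 = 25482.63
Landed cost = invoice 87509.79 + 25482.63 = 112992.42

Total landed cost: AUD 112992.42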